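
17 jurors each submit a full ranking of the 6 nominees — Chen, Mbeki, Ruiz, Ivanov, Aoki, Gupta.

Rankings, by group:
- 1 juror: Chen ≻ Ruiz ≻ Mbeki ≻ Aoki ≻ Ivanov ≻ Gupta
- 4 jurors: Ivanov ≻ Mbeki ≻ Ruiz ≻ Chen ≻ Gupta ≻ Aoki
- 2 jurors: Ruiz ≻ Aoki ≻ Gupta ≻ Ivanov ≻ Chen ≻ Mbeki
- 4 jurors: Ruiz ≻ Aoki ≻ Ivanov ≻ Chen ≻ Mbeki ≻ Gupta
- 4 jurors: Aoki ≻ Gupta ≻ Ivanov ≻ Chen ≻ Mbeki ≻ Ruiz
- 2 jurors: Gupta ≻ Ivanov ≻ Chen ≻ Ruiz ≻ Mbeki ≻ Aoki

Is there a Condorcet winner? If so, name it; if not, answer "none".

Pairwise majorities:
Chen vs Mbeki: Chen preferred on 1+2+4+4+2 = 13 ballots; Chen wins 13–4.
Chen vs Ruiz: 1+4+2 = 7 for Chen, 10 for Ruiz — Ruiz by 10–7.
Chen vs Ivanov: 1 for Chen, 16 for Ivanov — Ivanov by 16–1.
Chen vs Aoki: Chen preferred on 1+4+2 = 7 ballots; Aoki wins 10–7.
Chen vs Gupta: 1+4+4 = 9 for Chen, 8 for Gupta — Chen by 9–8.
Mbeki vs Ruiz: Mbeki is ranked higher on 4+4 = 8 ballots, Ruiz on 9. Ruiz wins 9–8.
Mbeki vs Ivanov: 1 to 16, Ivanov.
Mbeki vs Aoki: Mbeki preferred on 1+4+2 = 7 ballots; Aoki wins 10–7.
Mbeki vs Gupta: Mbeki is ranked higher on 1+4+4 = 9 ballots, Gupta on 8. Mbeki wins 9–8.
Ruiz vs Ivanov: Ruiz is ranked higher on 1+2+4 = 7 ballots, Ivanov on 10. Ivanov wins 10–7.
Ruiz vs Aoki: Ruiz preferred on 1+4+2+4+2 = 13 ballots; Ruiz wins 13–4.
Ruiz vs Gupta: 1+4+2+4 = 11 for Ruiz, 6 for Gupta — Ruiz by 11–6.
Ivanov vs Aoki: Ivanov is ranked higher on 4+2 = 6 ballots, Aoki on 11. Aoki wins 11–6.
Ivanov vs Gupta: 9 to 8, Ivanov.
Aoki vs Gupta: Aoki is ranked higher on 1+2+4+4 = 11 ballots, Gupta on 6. Aoki wins 11–6.
Each nominee drops at least one matchup (Chen loses to Ruiz; Mbeki loses to Chen; Ruiz loses to Ivanov; Ivanov loses to Aoki; Aoki loses to Ruiz; Gupta loses to Chen); the cycle Ruiz beats Aoki beats Ivanov beats Ruiz rules out a Condorcet winner.

none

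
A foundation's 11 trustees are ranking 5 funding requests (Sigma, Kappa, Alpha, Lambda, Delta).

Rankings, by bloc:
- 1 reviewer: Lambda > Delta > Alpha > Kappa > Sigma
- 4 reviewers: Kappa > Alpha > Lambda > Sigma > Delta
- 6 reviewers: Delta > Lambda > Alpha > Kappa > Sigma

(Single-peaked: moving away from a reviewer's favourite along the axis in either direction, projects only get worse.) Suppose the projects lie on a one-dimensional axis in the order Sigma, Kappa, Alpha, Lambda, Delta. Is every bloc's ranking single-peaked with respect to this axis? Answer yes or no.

Axis positions: Sigma=1, Kappa=2, Alpha=3, Lambda=4, Delta=5.
Bloc 1 (peak Lambda at position 4): ranking walks positions 4-5-3-2-1, expanding outward from the peak — single-peaked.
Bloc 2 (peak Kappa at position 2): ranking walks positions 2-3-4-1-5, expanding outward from the peak — single-peaked.
Bloc 3 (peak Delta at position 5): ranking walks positions 5-4-3-2-1, expanding outward from the peak — single-peaked.
Every ranking is single-peaked on this axis.

yes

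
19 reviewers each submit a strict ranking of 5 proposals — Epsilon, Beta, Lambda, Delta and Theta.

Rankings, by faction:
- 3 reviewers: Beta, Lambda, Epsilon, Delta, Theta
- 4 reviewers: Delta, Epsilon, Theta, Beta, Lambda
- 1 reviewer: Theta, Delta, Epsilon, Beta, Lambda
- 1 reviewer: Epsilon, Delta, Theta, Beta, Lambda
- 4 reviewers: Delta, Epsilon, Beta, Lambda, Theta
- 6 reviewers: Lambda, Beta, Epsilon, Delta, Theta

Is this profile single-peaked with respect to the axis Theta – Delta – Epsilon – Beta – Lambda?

Axis positions: Theta=1, Delta=2, Epsilon=3, Beta=4, Lambda=5.
Faction 1 (peak Beta at position 4): ranking walks positions 4-5-3-2-1, expanding outward from the peak — single-peaked.
Faction 2 (peak Delta at position 2): ranking walks positions 2-3-1-4-5, expanding outward from the peak — single-peaked.
Faction 3 (peak Theta at position 1): ranking walks positions 1-2-3-4-5, expanding outward from the peak — single-peaked.
Faction 4 (peak Epsilon at position 3): ranking walks positions 3-2-1-4-5, expanding outward from the peak — single-peaked.
Faction 5 (peak Delta at position 2): ranking walks positions 2-3-4-5-1, expanding outward from the peak — single-peaked.
Faction 6 (peak Lambda at position 5): ranking walks positions 5-4-3-2-1, expanding outward from the peak — single-peaked.
Every ranking is single-peaked on this axis.

yes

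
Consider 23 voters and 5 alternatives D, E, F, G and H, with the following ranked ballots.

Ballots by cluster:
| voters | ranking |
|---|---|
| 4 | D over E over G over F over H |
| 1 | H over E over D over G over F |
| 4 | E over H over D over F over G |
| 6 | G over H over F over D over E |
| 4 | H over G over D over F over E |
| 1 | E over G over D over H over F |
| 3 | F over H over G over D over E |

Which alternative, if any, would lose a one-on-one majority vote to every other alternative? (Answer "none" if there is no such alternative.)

E

Pairwise majorities:
D vs E: D preferred on 4+6+4+3 = 17 ballots; D wins 17–6.
D vs F: D preferred on 4+1+4+4+1 = 14 ballots; D wins 14–9.
D–G: G 14–9.
D vs H: D preferred on 4+1 = 5 ballots; H wins 18–5.
E vs F: F wins 13–10.
E–G: G 13–10.
E–H: H 14–9.
F–G: G 16–7.
F vs H: 7 to 16, H.
G vs H: H wins 12–11.
Only E has no wins; E is the Condorcet loser.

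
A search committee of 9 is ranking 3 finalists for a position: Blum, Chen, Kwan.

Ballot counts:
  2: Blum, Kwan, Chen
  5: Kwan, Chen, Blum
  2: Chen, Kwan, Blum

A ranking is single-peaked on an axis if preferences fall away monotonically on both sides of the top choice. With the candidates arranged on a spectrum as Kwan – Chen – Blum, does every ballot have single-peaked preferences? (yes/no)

Axis positions: Kwan=1, Chen=2, Blum=3.
Cluster 1: ranking walks positions 3-1-2; Kwan is ranked above Chen even though Chen lies between Kwan and the peak Blum on the axis — preferences dip and rise again. Not single-peaked.
Cluster 2 (peak Kwan at position 1): ranking walks positions 1-2-3, expanding outward from the peak — single-peaked.
Cluster 3 (peak Chen at position 2): ranking walks positions 2-1-3, expanding outward from the peak — single-peaked.
Cluster 1 violates single-peakedness, so the profile is not single-peaked on this axis.

no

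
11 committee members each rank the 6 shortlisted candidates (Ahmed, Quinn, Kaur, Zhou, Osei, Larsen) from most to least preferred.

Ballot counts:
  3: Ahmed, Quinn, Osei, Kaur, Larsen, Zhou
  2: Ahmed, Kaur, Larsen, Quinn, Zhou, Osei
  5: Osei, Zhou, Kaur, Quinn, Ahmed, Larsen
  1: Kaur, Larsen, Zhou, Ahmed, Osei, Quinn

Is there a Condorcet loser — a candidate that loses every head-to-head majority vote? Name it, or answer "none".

Pairwise majorities:
Ahmed vs Quinn: Ahmed is ranked higher on 3+2+1 = 6 ballots, Quinn on 5. Ahmed wins 6–5.
Ahmed vs Kaur: Kaur, 6–5.
Ahmed–Zhou: Zhou 6–5.
Ahmed–Osei: Ahmed 6–5.
Ahmed vs Larsen: Ahmed is ranked higher on 3+2+5 = 10 ballots, Larsen on 1. Ahmed wins 10–1.
Quinn vs Kaur: Quinn preferred on 3 ballots; Kaur wins 8–3.
Quinn vs Zhou: Quinn preferred on 3+2 = 5 ballots; Zhou wins 6–5.
Quinn–Osei: Osei 6–5.
Quinn vs Larsen: 3+5 = 8 for Quinn, 3 for Larsen — Quinn by 8–3.
Kaur–Zhou: Kaur 6–5.
Kaur vs Osei: Kaur preferred on 2+1 = 3 ballots; Osei wins 8–3.
Kaur vs Larsen: 11 to 0, Kaur.
Zhou vs Osei: 3 to 8, Osei.
Zhou vs Larsen: Larsen, 6–5.
Osei vs Larsen: 8 to 3, Osei.
Each candidate has at least one pairwise win (Ahmed beats Quinn; Quinn beats Larsen; Kaur beats Ahmed; Zhou beats Ahmed; Osei beats Quinn; Larsen beats Zhou) — no Condorcet loser.

none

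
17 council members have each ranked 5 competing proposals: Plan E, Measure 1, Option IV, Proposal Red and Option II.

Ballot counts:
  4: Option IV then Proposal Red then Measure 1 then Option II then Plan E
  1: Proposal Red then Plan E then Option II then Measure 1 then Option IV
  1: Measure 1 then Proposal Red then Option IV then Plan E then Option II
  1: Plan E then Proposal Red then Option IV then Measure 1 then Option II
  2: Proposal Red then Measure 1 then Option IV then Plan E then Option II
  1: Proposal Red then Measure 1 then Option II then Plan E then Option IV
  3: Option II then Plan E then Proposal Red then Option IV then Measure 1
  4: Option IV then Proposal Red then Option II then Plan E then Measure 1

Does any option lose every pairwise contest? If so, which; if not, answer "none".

Head-to-head results (17 council members):
Plan E vs Measure 1: Plan E wins 9–8.
Plan E vs Option IV: Option IV, 11–6.
Plan E vs Proposal Red: Proposal Red, 13–4.
Plan E vs Option II: Option II wins 12–5.
Measure 1 vs Option IV: Option IV wins 12–5.
Measure 1 vs Proposal Red: Measure 1 preferred on 1 ballot; Proposal Red wins 16–1.
Measure 1 vs Option II: Measure 1, 9–8.
Option IV vs Proposal Red: Proposal Red, 9–8.
Option IV vs Option II: Option IV, 12–5.
Proposal Red vs Option II: Proposal Red preferred on 14 ballots; Proposal Red wins 14–3.
No option is winless: Plan E beats Measure 1; Measure 1 beats Option II; Option IV beats Plan E; Proposal Red beats Plan E; Option II beats Plan E. There is no Condorcet loser.

none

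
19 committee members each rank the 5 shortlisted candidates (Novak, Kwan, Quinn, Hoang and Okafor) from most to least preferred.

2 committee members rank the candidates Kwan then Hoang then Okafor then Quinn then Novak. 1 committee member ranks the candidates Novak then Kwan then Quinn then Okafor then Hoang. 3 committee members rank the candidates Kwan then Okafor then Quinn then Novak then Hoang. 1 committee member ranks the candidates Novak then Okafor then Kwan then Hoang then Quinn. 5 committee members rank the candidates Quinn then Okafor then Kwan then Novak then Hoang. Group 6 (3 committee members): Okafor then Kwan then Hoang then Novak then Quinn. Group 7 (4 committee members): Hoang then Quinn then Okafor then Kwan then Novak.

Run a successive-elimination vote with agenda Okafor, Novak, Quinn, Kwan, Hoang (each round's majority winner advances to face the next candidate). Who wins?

Kwan

Round 1: Okafor vs Novak — 17–2, Okafor advances.
Round 2: Okafor vs Quinn — 9–10, Quinn advances.
Round 3: Quinn vs Kwan — 9–10, Kwan advances.
Round 4: Kwan vs Hoang — 15–4, Kwan advances.
Kwan survives the agenda.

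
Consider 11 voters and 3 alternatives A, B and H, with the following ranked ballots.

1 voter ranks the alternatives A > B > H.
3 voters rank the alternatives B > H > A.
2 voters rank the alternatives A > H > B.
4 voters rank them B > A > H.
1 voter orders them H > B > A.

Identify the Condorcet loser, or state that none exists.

H

Head-to-head results (11 voters):
A vs B: A preferred on 1+2 = 3 ballots; B wins 8–3.
A vs H: A wins 7–4.
B vs H: 8 to 3, B.
H loses to every other alternative — it is the Condorcet loser.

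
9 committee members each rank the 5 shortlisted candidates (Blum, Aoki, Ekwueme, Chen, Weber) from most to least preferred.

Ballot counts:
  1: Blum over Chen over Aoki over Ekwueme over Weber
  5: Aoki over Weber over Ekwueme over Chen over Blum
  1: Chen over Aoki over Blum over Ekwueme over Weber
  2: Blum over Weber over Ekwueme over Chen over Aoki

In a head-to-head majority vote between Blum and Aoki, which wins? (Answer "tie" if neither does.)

Aoki

Ballots ranking Blum above Aoki: 1 + 2 = 3.
Ballots ranking Aoki above Blum: 9 − 3 = 6.
Aoki wins the head-to-head 6–3.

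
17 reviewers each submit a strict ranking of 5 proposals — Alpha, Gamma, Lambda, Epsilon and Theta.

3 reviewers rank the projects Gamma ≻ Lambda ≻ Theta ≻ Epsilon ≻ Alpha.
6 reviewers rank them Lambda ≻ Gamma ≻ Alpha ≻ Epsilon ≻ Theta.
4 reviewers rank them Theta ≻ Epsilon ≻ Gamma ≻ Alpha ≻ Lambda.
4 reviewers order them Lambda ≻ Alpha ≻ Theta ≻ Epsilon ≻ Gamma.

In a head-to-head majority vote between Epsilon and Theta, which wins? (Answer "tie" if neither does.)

Theta

Ballots ranking Epsilon above Theta: 6.
Ballots ranking Theta above Epsilon: 17 − 6 = 11.
Theta wins the head-to-head 11–6.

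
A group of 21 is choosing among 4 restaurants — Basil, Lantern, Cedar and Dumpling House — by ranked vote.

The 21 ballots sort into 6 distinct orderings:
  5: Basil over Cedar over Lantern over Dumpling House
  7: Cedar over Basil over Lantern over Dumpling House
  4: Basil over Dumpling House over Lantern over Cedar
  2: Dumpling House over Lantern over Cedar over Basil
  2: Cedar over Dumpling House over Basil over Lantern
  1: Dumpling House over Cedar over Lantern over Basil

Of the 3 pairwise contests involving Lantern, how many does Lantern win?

Lantern against each rival (21 friends):
Lantern–Basil: Basil 18–3.
Lantern vs Cedar: Lantern preferred on 4+2 = 6 ballots; Cedar wins 15–6.
Lantern vs Dumpling House: Lantern is ranked higher on 5+7 = 12 ballots, Dumpling House on 9. Lantern wins 12–9.
Lantern beats Dumpling House; loses to Basil, Cedar — 1 pairwise win.

1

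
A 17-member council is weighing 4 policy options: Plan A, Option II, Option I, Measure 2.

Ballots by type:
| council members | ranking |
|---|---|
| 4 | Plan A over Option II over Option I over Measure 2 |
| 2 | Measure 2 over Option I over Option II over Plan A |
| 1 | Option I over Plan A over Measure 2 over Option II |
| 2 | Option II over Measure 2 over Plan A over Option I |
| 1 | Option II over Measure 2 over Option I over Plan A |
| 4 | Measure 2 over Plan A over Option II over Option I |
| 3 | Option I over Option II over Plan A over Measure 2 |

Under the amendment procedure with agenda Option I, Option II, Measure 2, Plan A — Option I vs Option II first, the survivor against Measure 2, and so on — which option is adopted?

Round 1: Option I vs Option II — 6–11, Option II advances.
Round 2: Option II vs Measure 2 — 10–7, Option II advances.
Round 3: Option II vs Plan A — 8–9, Plan A advances.
The agenda winner is Plan A.

Plan A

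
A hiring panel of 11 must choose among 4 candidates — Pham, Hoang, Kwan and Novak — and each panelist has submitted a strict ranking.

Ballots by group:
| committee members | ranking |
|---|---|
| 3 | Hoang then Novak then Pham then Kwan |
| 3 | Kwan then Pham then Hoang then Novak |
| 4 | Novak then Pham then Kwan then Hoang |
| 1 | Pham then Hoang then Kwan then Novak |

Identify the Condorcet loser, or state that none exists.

none

Pairwise majorities:
Pham vs Hoang: Pham is ranked higher on 3+4+1 = 8 ballots, Hoang on 3. Pham wins 8–3.
Pham vs Kwan: 3+4+1 = 8 for Pham, 3 for Kwan — Pham by 8–3.
Pham–Novak: Novak 7–4.
Hoang–Kwan: Kwan 7–4.
Hoang vs Novak: 3+3+1 = 7 for Hoang, 4 for Novak — Hoang by 7–4.
Kwan vs Novak: Kwan is ranked higher on 3+1 = 4 ballots, Novak on 7. Novak wins 7–4.
Each candidate has at least one pairwise win (Pham beats Hoang; Hoang beats Novak; Kwan beats Hoang; Novak beats Pham) — no Condorcet loser.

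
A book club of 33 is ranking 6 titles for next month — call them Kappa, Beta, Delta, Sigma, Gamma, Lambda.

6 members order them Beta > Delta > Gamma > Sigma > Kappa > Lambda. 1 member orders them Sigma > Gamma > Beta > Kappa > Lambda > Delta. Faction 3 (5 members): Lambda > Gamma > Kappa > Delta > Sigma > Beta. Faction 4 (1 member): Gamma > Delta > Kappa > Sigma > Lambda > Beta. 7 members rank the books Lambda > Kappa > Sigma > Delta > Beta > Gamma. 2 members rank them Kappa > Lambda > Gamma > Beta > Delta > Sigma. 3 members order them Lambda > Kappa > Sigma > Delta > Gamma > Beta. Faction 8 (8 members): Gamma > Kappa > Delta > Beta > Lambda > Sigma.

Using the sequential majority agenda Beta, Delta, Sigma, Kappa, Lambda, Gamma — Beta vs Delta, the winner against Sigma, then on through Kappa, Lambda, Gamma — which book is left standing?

Gamma

Round 1: Beta vs Delta — 9–24, Delta advances.
Round 2: Delta vs Sigma — 22–11, Delta advances.
Round 3: Delta vs Kappa — 7–26, Kappa advances.
Round 4: Kappa vs Lambda — 18–15, Kappa advances.
Round 5: Kappa vs Gamma — 12–21, Gamma advances.
Gamma survives the agenda.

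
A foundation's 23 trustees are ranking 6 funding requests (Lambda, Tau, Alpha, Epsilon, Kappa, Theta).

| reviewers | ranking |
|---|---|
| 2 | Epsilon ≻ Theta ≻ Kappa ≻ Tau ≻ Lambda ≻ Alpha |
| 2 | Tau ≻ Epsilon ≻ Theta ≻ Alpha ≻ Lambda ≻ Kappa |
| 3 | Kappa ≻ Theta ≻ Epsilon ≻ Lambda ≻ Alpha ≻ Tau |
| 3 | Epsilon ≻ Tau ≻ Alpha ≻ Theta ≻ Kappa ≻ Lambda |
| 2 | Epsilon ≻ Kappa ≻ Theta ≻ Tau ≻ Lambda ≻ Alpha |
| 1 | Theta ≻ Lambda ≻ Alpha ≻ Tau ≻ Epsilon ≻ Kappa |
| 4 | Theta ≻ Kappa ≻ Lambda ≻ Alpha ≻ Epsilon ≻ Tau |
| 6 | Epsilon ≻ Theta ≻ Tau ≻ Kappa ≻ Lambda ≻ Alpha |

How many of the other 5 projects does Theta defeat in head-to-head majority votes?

4

Theta against each rival (23 reviewers):
Theta vs Lambda: 23 for Theta, 0 for Lambda — Theta by 23–0.
Theta vs Tau: Theta, 18–5.
Theta–Alpha: Theta 20–3.
Theta vs Epsilon: Theta preferred on 3+1+4 = 8 ballots; Epsilon wins 15–8.
Theta vs Kappa: 2+2+3+1+4+6 = 18 for Theta, 5 for Kappa — Theta by 18–5.
Theta beats Lambda, Tau, Alpha, Kappa; loses to Epsilon — 4 pairwise wins.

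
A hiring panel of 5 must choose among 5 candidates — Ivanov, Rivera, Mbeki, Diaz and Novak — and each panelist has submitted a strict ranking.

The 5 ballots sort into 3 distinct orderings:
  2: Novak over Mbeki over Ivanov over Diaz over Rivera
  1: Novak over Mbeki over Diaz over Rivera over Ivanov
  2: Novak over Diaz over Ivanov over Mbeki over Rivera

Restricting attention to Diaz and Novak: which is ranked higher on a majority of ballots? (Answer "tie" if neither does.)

Novak

No ballot ranks Diaz above Novak: 0.
Ballots ranking Novak above Diaz: 5 − 0 = 5.
Novak wins the head-to-head 5–0.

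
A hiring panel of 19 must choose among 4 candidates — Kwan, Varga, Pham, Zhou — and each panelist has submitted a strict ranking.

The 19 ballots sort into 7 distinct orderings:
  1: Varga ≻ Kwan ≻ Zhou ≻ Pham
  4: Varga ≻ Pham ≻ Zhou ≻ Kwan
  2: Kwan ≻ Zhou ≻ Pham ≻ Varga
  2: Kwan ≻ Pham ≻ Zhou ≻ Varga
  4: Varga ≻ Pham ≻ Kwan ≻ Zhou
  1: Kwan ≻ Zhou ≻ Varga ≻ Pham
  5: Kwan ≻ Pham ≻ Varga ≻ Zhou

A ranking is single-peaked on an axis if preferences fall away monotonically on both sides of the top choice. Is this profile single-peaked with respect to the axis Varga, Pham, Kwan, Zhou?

Axis positions: Varga=1, Pham=2, Kwan=3, Zhou=4.
Bloc 1: ranking walks positions 1-3-4-2; Kwan is ranked above Pham even though Pham lies between Kwan and the peak Varga on the axis — preferences dip and rise again. Not single-peaked.
Bloc 2: ranking walks positions 1-2-4-3; Zhou is ranked above Kwan even though Kwan lies between Zhou and the peak Varga on the axis — preferences dip and rise again. Not single-peaked.
Bloc 3 (peak Kwan at position 3): ranking walks positions 3-4-2-1, expanding outward from the peak — single-peaked.
Bloc 4 (peak Kwan at position 3): ranking walks positions 3-2-4-1, expanding outward from the peak — single-peaked.
Bloc 5 (peak Varga at position 1): ranking walks positions 1-2-3-4, expanding outward from the peak — single-peaked.
Bloc 6: ranking walks positions 3-4-1-2; Varga is ranked above Pham even though Pham lies between Varga and the peak Kwan on the axis — preferences dip and rise again. Not single-peaked.
Bloc 7 (peak Kwan at position 3): ranking walks positions 3-2-1-4, expanding outward from the peak — single-peaked.
Bloc 1 violates single-peakedness, so the profile is not single-peaked on this axis.

no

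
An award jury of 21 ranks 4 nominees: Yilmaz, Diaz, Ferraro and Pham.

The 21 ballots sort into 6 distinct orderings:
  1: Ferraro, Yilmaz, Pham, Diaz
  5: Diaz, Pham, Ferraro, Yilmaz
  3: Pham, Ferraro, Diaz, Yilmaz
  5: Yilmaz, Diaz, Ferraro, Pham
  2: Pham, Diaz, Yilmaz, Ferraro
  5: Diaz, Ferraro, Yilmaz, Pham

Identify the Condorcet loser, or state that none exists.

Pairwise majorities:
Yilmaz vs Diaz: Yilmaz is ranked higher on 1+5 = 6 ballots, Diaz on 15. Diaz wins 15–6.
Yilmaz vs Ferraro: Yilmaz is ranked higher on 5+2 = 7 ballots, Ferraro on 14. Ferraro wins 14–7.
Yilmaz vs Pham: 11 to 10, Yilmaz.
Diaz vs Ferraro: Diaz is ranked higher on 5+5+2+5 = 17 ballots, Ferraro on 4. Diaz wins 17–4.
Diaz vs Pham: Diaz, 15–6.
Ferraro vs Pham: Ferraro wins 11–10.
Pham loses to every other nominee — it is the Condorcet loser.

Pham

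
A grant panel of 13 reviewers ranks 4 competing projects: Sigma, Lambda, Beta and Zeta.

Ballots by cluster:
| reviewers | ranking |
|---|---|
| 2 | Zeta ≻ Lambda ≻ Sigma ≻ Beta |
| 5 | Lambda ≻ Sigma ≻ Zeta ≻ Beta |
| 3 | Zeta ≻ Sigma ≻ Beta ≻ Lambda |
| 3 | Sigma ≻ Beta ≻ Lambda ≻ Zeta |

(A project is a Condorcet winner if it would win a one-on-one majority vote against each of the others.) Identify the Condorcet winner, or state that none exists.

Head-to-head results (13 reviewers):
Sigma vs Lambda: Lambda wins 7–6.
Sigma vs Beta: Sigma wins 13–0.
Sigma vs Zeta: Sigma wins 8–5.
Lambda vs Beta: Lambda, 7–6.
Lambda vs Zeta: Lambda, 8–5.
Beta vs Zeta: Zeta, 10–3.
Only Lambda has no losses; Lambda is the Condorcet winner.

Lambda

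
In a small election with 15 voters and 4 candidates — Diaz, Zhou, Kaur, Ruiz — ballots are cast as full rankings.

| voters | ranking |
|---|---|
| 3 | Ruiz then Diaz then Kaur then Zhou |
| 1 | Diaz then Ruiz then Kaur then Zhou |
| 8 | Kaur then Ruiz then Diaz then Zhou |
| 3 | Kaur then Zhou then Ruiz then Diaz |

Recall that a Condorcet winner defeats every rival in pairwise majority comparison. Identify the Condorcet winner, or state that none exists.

Kaur

Head-to-head results (15 voters):
Diaz vs Zhou: Diaz wins 12–3.
Diaz vs Kaur: Diaz is ranked higher on 3+1 = 4 ballots, Kaur on 11. Kaur wins 11–4.
Diaz vs Ruiz: Ruiz wins 14–1.
Zhou vs Kaur: Zhou preferred on 0 ballots; Kaur wins 15–0.
Zhou–Ruiz: Ruiz 12–3.
Kaur vs Ruiz: Kaur wins 11–4.
Only Kaur has no losses; Kaur is the Condorcet winner.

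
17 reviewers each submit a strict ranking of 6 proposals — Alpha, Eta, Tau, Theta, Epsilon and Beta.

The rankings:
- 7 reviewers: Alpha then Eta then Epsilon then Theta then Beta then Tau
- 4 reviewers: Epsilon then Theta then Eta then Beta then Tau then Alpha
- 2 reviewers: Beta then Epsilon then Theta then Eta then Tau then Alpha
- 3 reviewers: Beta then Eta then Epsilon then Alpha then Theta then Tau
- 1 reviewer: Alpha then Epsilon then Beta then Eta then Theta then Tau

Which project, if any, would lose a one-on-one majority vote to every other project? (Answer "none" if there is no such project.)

Tau

Pairwise majorities:
Alpha vs Eta: Alpha is ranked higher on 7+1 = 8 ballots, Eta on 9. Eta wins 9–8.
Alpha vs Tau: 7+3+1 = 11 for Alpha, 6 for Tau — Alpha by 11–6.
Alpha vs Theta: Alpha, 11–6.
Alpha vs Epsilon: Epsilon, 9–8.
Alpha vs Beta: Beta wins 9–8.
Eta vs Tau: Eta, 17–0.
Eta vs Theta: Eta wins 11–6.
Eta vs Epsilon: Eta wins 10–7.
Eta vs Beta: Eta, 11–6.
Tau vs Theta: 0 to 17, Theta.
Tau vs Epsilon: Epsilon, 17–0.
Tau vs Beta: Tau is ranked higher on 0 ballots, Beta on 17. Beta wins 17–0.
Theta vs Epsilon: 0 for Theta, 17 for Epsilon — Epsilon by 17–0.
Theta vs Beta: 11 to 6, Theta.
Epsilon vs Beta: Epsilon is ranked higher on 7+4+1 = 12 ballots, Beta on 5. Epsilon wins 12–5.
Tau is beaten in every head-to-head and is the Condorcet loser.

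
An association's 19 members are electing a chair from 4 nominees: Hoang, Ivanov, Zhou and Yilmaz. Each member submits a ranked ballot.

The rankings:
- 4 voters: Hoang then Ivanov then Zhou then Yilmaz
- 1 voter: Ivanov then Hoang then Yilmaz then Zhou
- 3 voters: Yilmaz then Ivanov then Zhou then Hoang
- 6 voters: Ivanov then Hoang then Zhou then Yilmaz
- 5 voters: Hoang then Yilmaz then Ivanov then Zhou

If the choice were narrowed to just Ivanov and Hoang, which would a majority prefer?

Ballots ranking Ivanov above Hoang: 1 + 3 + 6 = 10.
Ballots ranking Hoang above Ivanov: 19 − 10 = 9.
Ivanov wins the head-to-head 10–9.

Ivanov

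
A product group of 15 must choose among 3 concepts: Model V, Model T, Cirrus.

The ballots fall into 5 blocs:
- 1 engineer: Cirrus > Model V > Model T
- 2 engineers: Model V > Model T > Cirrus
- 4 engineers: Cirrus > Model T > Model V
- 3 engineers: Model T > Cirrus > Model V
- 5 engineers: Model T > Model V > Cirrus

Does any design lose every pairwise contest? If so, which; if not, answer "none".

Model V

Pairwise majorities:
Model V vs Model T: Model T, 12–3.
Model V vs Cirrus: Model V is ranked higher on 2+5 = 7 ballots, Cirrus on 8. Cirrus wins 8–7.
Model T vs Cirrus: Model T wins 10–5.
Only Model V has no wins; Model V is the Condorcet loser.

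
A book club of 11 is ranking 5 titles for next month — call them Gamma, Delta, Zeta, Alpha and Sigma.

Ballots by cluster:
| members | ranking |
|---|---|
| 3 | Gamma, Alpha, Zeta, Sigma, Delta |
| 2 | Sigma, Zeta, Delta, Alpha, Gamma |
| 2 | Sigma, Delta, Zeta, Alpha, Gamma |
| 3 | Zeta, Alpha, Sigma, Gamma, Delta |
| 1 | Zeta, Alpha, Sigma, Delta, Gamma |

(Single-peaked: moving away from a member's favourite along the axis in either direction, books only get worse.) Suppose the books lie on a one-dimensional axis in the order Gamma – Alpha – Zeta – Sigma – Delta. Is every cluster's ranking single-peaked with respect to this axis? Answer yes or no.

yes

Axis positions: Gamma=1, Alpha=2, Zeta=3, Sigma=4, Delta=5.
Cluster 1 (peak Gamma at position 1): ranking walks positions 1-2-3-4-5, expanding outward from the peak — single-peaked.
Cluster 2 (peak Sigma at position 4): ranking walks positions 4-3-5-2-1, expanding outward from the peak — single-peaked.
Cluster 3 (peak Sigma at position 4): ranking walks positions 4-5-3-2-1, expanding outward from the peak — single-peaked.
Cluster 4 (peak Zeta at position 3): ranking walks positions 3-2-4-1-5, expanding outward from the peak — single-peaked.
Cluster 5 (peak Zeta at position 3): ranking walks positions 3-2-4-5-1, expanding outward from the peak — single-peaked.
Every ranking is single-peaked on this axis.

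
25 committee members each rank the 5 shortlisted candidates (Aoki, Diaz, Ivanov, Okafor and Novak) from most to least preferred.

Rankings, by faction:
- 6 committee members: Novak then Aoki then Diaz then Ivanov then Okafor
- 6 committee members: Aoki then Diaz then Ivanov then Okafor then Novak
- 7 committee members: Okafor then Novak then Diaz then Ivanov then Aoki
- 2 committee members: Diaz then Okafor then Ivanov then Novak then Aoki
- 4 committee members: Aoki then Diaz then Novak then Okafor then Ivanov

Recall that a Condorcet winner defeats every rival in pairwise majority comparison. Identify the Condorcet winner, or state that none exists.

none

Pairwise majorities:
Aoki–Diaz: Aoki 16–9.
Aoki vs Ivanov: Aoki, 16–9.
Aoki vs Okafor: 6+6+4 = 16 for Aoki, 9 for Okafor — Aoki by 16–9.
Aoki vs Novak: Aoki preferred on 6+4 = 10 ballots; Novak wins 15–10.
Diaz vs Ivanov: 25 to 0, Diaz.
Diaz vs Okafor: Diaz wins 18–7.
Diaz vs Novak: Diaz preferred on 6+2+4 = 12 ballots; Novak wins 13–12.
Ivanov vs Okafor: Ivanov preferred on 6+6 = 12 ballots; Okafor wins 13–12.
Ivanov vs Novak: 8 to 17, Novak.
Okafor vs Novak: 6+7+2 = 15 for Okafor, 10 for Novak — Okafor by 15–10.
Every candidate loses at least once (Aoki loses to Novak; Diaz loses to Aoki; Ivanov loses to Aoki; Okafor loses to Aoki; Novak loses to Okafor). The majority relation contains the cycle Aoki > Okafor > Novak > Aoki, so there is no Condorcet winner.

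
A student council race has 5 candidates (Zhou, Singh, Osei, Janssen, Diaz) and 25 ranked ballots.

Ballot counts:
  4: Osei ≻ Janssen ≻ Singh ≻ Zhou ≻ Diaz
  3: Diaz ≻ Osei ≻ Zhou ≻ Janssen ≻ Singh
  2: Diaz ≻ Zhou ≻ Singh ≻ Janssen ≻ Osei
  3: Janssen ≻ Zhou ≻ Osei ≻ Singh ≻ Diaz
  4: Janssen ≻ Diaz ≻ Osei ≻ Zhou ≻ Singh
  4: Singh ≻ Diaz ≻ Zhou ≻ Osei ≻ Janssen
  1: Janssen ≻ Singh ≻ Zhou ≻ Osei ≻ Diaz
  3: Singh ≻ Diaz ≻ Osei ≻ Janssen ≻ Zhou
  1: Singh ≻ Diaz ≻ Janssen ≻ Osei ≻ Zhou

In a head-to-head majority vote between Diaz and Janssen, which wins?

Diaz

Ballots ranking Diaz above Janssen: 3 + 2 + 4 + 3 + 1 = 13.
Ballots ranking Janssen above Diaz: 25 − 13 = 12.
Diaz wins the head-to-head 13–12.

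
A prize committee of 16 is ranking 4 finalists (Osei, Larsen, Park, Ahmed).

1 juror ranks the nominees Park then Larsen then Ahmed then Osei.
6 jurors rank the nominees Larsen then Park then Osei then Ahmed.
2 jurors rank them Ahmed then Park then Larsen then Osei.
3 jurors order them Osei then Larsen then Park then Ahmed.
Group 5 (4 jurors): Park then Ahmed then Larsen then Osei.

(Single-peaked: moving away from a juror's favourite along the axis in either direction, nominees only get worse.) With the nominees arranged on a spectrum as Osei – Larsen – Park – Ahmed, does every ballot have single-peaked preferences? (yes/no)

Axis positions: Osei=1, Larsen=2, Park=3, Ahmed=4.
Group 1 (peak Park at position 3): ranking walks positions 3-2-4-1, expanding outward from the peak — single-peaked.
Group 2 (peak Larsen at position 2): ranking walks positions 2-3-1-4, expanding outward from the peak — single-peaked.
Group 3 (peak Ahmed at position 4): ranking walks positions 4-3-2-1, expanding outward from the peak — single-peaked.
Group 4 (peak Osei at position 1): ranking walks positions 1-2-3-4, expanding outward from the peak — single-peaked.
Group 5 (peak Park at position 3): ranking walks positions 3-4-2-1, expanding outward from the peak — single-peaked.
Every ranking is single-peaked on this axis.

yes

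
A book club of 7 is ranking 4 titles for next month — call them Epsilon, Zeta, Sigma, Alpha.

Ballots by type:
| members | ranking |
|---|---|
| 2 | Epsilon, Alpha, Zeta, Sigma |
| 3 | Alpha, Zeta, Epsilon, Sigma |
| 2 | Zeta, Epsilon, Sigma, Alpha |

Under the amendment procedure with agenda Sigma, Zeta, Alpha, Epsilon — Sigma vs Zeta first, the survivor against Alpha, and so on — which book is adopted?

Round 1: Sigma vs Zeta — 0–7, Zeta advances.
Round 2: Zeta vs Alpha — 2–5, Alpha advances.
Round 3: Alpha vs Epsilon — 3–4, Epsilon advances.
The agenda winner is Epsilon.

Epsilon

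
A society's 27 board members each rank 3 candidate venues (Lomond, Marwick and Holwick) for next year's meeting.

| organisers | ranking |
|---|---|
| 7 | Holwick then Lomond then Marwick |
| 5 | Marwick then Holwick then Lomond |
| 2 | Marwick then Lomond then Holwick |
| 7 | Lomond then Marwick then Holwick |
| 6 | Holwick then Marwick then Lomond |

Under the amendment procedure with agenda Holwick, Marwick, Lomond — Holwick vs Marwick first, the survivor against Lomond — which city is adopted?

Lomond

Round 1: Holwick vs Marwick — 13–14, Marwick advances.
Round 2: Marwick vs Lomond — 13–14, Lomond advances.
The agenda winner is Lomond.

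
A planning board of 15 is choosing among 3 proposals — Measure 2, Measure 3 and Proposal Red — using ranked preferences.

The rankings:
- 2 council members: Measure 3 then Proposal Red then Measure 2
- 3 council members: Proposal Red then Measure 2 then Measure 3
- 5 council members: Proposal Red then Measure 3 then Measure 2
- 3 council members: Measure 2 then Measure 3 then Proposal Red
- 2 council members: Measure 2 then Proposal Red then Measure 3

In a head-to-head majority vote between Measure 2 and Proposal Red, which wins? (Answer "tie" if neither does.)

Ballots ranking Measure 2 above Proposal Red: 3 + 2 = 5.
Ballots ranking Proposal Red above Measure 2: 15 − 5 = 10.
Proposal Red wins the head-to-head 10–5.

Proposal Red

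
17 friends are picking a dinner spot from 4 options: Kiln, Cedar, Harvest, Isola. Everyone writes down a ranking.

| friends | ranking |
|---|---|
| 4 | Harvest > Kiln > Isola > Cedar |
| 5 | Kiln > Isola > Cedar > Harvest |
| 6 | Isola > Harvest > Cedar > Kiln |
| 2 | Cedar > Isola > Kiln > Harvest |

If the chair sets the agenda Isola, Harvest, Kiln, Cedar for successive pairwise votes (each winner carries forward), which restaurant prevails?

Round 1: Isola vs Harvest — 13–4, Isola advances.
Round 2: Isola vs Kiln — 8–9, Kiln advances.
Round 3: Kiln vs Cedar — 9–8, Kiln advances.
The agenda winner is Kiln.

Kiln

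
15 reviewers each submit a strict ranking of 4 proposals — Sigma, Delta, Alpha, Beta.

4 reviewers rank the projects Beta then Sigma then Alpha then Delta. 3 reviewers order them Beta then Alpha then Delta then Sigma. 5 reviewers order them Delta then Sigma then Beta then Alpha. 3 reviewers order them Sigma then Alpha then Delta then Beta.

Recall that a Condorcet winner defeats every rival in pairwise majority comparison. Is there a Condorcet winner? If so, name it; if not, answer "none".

Pairwise majorities:
Sigma–Delta: Delta 8–7.
Sigma vs Alpha: Sigma, 12–3.
Sigma vs Beta: Sigma wins 8–7.
Delta vs Alpha: Alpha, 10–5.
Delta vs Beta: Delta wins 8–7.
Alpha–Beta: Beta 12–3.
No project is unbeaten: Sigma loses to Delta; Delta loses to Alpha; Alpha loses to Sigma; Beta loses to Sigma. In particular Sigma beats Alpha beats Delta beats Sigma is a majority cycle — no Condorcet winner exists.

none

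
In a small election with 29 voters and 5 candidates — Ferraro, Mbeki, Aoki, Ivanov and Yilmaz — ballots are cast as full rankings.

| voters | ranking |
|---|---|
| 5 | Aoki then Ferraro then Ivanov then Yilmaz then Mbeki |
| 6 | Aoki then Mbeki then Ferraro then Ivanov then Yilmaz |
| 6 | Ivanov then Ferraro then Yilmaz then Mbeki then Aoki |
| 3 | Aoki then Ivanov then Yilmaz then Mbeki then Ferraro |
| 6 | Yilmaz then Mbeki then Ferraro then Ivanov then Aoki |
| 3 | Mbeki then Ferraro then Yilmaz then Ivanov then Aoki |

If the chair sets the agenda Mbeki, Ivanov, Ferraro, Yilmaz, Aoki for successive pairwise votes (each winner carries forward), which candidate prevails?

Round 1: Mbeki vs Ivanov — 15–14, Mbeki advances.
Round 2: Mbeki vs Ferraro — 18–11, Mbeki advances.
Round 3: Mbeki vs Yilmaz — 9–20, Yilmaz advances.
Round 4: Yilmaz vs Aoki — 15–14, Yilmaz advances.
The agenda winner is Yilmaz.

Yilmaz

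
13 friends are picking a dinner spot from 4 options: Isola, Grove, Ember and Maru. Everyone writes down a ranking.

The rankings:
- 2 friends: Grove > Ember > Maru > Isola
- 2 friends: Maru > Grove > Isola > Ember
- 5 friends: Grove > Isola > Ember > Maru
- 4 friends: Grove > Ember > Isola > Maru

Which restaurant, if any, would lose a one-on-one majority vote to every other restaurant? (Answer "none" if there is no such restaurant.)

Maru

Head-to-head results (13 friends):
Isola vs Grove: Isola preferred on 0 ballots; Grove wins 13–0.
Isola vs Ember: 7 to 6, Isola.
Isola vs Maru: 5+4 = 9 for Isola, 4 for Maru — Isola by 9–4.
Grove vs Ember: 2+2+5+4 = 13 for Grove, 0 for Ember — Grove by 13–0.
Grove vs Maru: Grove preferred on 2+5+4 = 11 ballots; Grove wins 11–2.
Ember vs Maru: Ember wins 11–2.
Maru is beaten in every head-to-head and is the Condorcet loser.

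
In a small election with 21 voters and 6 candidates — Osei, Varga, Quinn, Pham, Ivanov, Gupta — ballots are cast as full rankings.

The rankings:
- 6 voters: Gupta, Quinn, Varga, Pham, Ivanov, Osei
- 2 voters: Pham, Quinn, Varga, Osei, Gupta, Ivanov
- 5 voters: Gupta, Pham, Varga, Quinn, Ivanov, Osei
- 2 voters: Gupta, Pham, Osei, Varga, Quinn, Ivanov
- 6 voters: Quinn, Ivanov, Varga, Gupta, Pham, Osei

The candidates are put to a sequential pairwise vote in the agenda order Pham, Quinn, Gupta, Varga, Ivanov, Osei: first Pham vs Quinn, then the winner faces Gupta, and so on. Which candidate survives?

Round 1: Pham vs Quinn — 9–12, Quinn advances.
Round 2: Quinn vs Gupta — 8–13, Gupta advances.
Round 3: Gupta vs Varga — 13–8, Gupta advances.
Round 4: Gupta vs Ivanov — 15–6, Gupta advances.
Round 5: Gupta vs Osei — 19–2, Gupta advances.
The agenda winner is Gupta.

Gupta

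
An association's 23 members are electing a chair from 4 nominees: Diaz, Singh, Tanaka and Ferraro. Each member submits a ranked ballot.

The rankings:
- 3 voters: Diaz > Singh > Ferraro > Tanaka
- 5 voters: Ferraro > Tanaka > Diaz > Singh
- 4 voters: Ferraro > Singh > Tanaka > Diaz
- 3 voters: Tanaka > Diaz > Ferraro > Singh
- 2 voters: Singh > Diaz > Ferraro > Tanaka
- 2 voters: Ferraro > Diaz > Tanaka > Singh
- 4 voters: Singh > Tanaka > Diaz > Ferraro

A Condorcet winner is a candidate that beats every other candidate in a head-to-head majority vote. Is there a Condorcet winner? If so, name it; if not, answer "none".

Pairwise majorities:
Diaz–Singh: Diaz 13–10.
Diaz vs Tanaka: Diaz is ranked higher on 3+2+2 = 7 ballots, Tanaka on 16. Tanaka wins 16–7.
Diaz vs Ferraro: Diaz preferred on 3+3+2+4 = 12 ballots; Diaz wins 12–11.
Singh vs Tanaka: Singh is ranked higher on 3+4+2+4 = 13 ballots, Tanaka on 10. Singh wins 13–10.
Singh vs Ferraro: 3+2+4 = 9 for Singh, 14 for Ferraro — Ferraro by 14–9.
Tanaka–Ferraro: Ferraro 16–7.
Each candidate drops at least one matchup (Diaz loses to Tanaka; Singh loses to Diaz; Tanaka loses to Singh; Ferraro loses to Diaz); the cycle Diaz > Singh > Tanaka > Diaz rules out a Condorcet winner.

none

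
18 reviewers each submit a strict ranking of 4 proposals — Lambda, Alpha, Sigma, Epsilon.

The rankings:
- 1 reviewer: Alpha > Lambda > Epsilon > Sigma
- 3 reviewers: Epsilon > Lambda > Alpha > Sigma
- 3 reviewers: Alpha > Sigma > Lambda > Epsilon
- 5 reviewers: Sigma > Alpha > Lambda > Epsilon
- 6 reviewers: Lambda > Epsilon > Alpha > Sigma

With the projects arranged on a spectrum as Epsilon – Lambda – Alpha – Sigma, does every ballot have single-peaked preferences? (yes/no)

Axis positions: Epsilon=1, Lambda=2, Alpha=3, Sigma=4.
Cluster 1 (peak Alpha at position 3): ranking walks positions 3-2-1-4, expanding outward from the peak — single-peaked.
Cluster 2 (peak Epsilon at position 1): ranking walks positions 1-2-3-4, expanding outward from the peak — single-peaked.
Cluster 3 (peak Alpha at position 3): ranking walks positions 3-4-2-1, expanding outward from the peak — single-peaked.
Cluster 4 (peak Sigma at position 4): ranking walks positions 4-3-2-1, expanding outward from the peak — single-peaked.
Cluster 5 (peak Lambda at position 2): ranking walks positions 2-1-3-4, expanding outward from the peak — single-peaked.
Every ranking is single-peaked on this axis.

yes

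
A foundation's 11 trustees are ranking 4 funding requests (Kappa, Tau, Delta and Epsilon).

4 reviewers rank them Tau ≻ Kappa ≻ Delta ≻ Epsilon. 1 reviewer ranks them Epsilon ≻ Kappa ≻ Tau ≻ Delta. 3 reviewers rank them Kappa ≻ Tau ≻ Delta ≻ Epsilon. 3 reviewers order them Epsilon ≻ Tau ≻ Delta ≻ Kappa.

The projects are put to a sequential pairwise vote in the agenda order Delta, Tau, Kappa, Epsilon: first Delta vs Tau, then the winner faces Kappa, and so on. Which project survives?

Tau

Round 1: Delta vs Tau — 0–11, Tau advances.
Round 2: Tau vs Kappa — 7–4, Tau advances.
Round 3: Tau vs Epsilon — 7–4, Tau advances.
The agenda winner is Tau.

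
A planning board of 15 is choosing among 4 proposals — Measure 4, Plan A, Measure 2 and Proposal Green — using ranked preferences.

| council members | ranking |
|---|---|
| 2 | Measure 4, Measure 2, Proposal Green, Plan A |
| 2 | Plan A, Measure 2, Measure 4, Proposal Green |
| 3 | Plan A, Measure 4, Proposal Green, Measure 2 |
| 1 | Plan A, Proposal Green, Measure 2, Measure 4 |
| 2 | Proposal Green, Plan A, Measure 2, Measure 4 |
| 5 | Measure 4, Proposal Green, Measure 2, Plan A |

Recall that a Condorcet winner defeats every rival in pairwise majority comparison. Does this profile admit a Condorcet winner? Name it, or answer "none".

Pairwise majorities:
Measure 4 vs Plan A: 7 to 8, Plan A.
Measure 4 vs Measure 2: 2+3+5 = 10 for Measure 4, 5 for Measure 2 — Measure 4 by 10–5.
Measure 4 vs Proposal Green: Measure 4 preferred on 2+2+3+5 = 12 ballots; Measure 4 wins 12–3.
Plan A vs Measure 2: Plan A preferred on 2+3+1+2 = 8 ballots; Plan A wins 8–7.
Plan A vs Proposal Green: Plan A is ranked higher on 2+3+1 = 6 ballots, Proposal Green on 9. Proposal Green wins 9–6.
Measure 2 vs Proposal Green: Measure 2 is ranked higher on 2+2 = 4 ballots, Proposal Green on 11. Proposal Green wins 11–4.
No option is unbeaten: Measure 4 loses to Plan A; Plan A loses to Proposal Green; Measure 2 loses to Measure 4; Proposal Green loses to Measure 4. In particular Measure 4 > Proposal Green > Plan A > Measure 4 is a majority cycle — no Condorcet winner exists.

none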